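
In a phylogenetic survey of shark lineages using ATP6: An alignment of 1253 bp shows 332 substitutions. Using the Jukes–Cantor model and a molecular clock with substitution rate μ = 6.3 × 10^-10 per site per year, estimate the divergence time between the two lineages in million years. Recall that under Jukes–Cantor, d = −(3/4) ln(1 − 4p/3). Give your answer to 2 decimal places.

p = 332/1253 ≈ 0.264964.
d = −(3/4) ln(1 − 4p/3) = −0.75 ln(1 − 0.353285) = −0.75 ln(0.646715)
  = −0.75 × (-0.435850) = 0.326888 substitutions/site.
Under a molecular clock d = 2μt, so t = d/(2μ) = 0.326888 / (2 × 6.3 × 10^-10) = 259.43 million years.

259.43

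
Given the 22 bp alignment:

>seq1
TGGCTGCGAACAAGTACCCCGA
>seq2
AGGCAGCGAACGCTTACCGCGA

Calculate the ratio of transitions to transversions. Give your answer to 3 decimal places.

0.200

Transitions are A↔G and C↔T; transversions are all other mismatches.
Transitions: 1. Transversions: 5.
R = 1/5 = 0.200.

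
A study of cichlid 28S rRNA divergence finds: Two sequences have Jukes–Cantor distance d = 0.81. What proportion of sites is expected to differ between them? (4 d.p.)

0.4953

p = (3/4)(1 − e^(−4d/3)) = 0.75 × (1 − e^(-1.08)) = 0.75 × (1 − 0.339596) = 0.495303.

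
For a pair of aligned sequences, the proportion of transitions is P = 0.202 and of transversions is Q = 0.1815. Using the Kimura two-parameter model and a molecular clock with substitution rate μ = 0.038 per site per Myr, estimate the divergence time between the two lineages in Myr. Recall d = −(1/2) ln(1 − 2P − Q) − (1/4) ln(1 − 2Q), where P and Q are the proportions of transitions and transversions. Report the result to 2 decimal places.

7.28

Under the Kimura two-parameter model, d = −½ ln(1 − 2P − Q) − ¼ ln(1 − 2Q).
1 − 2P − Q = 0.4145, giving −½ ln(0.4145) = 0.440341.
1 − 2Q = 0.637, giving −¼ ln(0.637) = 0.112746.
d = 0.440341 + 0.112746 = 0.553087.
Under a molecular clock d = 2μt, so t = d/(2μ) = 0.553087 / (2 × 0.038) = 7.28 Myr.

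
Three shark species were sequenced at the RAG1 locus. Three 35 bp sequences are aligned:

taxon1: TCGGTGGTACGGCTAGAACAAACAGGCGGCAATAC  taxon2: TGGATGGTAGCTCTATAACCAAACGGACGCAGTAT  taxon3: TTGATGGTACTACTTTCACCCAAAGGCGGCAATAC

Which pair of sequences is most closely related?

taxon1 and taxon3

taxon1–taxon2: 13/35 differ, p = 0.371, d = 0.513.
taxon1–taxon3: 10/35 differ, p = 0.286, d = 0.360.
taxon2–taxon3: 12/35 differ, p = 0.343, d = 0.458.
The smallest distance is between taxon1 and taxon3.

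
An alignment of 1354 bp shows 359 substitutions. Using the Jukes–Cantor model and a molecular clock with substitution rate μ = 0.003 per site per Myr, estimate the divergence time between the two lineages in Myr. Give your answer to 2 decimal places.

54.53

p = 359/1354 ≈ 0.26514.
d = −(3/4) ln(1 − 4p/3) = −0.75 ln(1 − 0.35352) = −0.75 ln(0.64648)
  = −0.75 × (-0.436213) = 0.327160 substitutions/site.
Under a molecular clock d = 2μt, so t = d/(2μ) = 0.327160 / (2 × 0.003) = 54.53 Myr.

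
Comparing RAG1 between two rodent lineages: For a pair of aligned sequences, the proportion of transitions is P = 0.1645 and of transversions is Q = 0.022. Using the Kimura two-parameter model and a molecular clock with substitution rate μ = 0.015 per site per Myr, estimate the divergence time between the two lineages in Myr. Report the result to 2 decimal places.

Under the Kimura two-parameter model, d = −½ ln(1 − 2P − Q) − ¼ ln(1 − 2Q).
1 − 2P − Q = 0.649, giving −½ ln(0.649) = 0.216161.
1 − 2Q = 0.956, giving −¼ ln(0.956) = 0.011249.
d = 0.216161 + 0.011249 = 0.227410.
Under a molecular clock d = 2μt, so t = d/(2μ) = 0.227410 / (2 × 0.015) = 7.58 Myr.

7.58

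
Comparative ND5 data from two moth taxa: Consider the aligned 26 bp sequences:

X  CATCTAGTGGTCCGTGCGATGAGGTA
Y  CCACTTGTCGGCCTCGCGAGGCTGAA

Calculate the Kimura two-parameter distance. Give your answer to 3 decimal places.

Of 26 sites, 1 differences are transitions and 10 are transversions, so P = 1/26 ≈ 0.038462 and Q = 10/26 ≈ 0.384615.
Under the Kimura two-parameter model, d = −½ ln(1 − 2P − Q) − ¼ ln(1 − 2Q).
1 − 2P − Q = 0.538461, giving −½ ln(0.538461) = 0.309520.
1 − 2Q = 0.23077, giving −¼ ln(0.23077) = 0.366583.
d = 0.309520 + 0.366583 = 0.676103.

0.676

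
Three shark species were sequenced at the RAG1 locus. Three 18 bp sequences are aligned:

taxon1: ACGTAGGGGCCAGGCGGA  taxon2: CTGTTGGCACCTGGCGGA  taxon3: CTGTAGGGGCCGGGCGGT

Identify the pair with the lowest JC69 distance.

taxon1–taxon2: 6/18 differ, p = 0.333, d = 0.441.
taxon1–taxon3: 4/18 differ, p = 0.222, d = 0.264.
taxon2–taxon3: 5/18 differ, p = 0.278, d = 0.347.
The smallest distance is between taxon1 and taxon3.

taxon1 and taxon3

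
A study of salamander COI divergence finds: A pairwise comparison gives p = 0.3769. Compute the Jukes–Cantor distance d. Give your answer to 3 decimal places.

0.524

d = −(3/4) ln(1 − 4p/3) = −0.75 ln(1 − 0.502533) = −0.75 ln(0.497467)
  = −0.75 × (-0.698226) = 0.523670 substitutions/site.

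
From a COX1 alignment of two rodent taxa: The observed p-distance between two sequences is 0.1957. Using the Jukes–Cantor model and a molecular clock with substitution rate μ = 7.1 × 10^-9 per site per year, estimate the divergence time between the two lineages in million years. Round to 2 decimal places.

15.97

d = −(3/4) ln(1 − 4p/3) = −0.75 ln(1 − 0.260933) = −0.75 ln(0.739067)
  = −0.75 × (-0.302367) = 0.226775 substitutions/site.
Under a molecular clock d = 2μt, so t = d/(2μ) = 0.226775 / (2 × 7.1 × 10^-9) = 15.97 million years.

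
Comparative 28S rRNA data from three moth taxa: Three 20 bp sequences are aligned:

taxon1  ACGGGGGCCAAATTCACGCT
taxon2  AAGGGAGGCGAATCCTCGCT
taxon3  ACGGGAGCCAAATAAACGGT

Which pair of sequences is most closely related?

taxon1–taxon2: 6/20 differ, p = 0.300, d = 0.383.
taxon1–taxon3: 4/20 differ, p = 0.200, d = 0.233.
taxon2–taxon3: 7/20 differ, p = 0.350, d = 0.471.
The smallest distance is between taxon1 and taxon3.

taxon1 and taxon3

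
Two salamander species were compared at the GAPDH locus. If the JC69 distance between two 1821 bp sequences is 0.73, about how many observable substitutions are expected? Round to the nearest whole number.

850

Invert JC69: p = (3/4)(1 − e^(−4d/3)) = 0.75 × (1 − e^(-0.973333)) = 0.75 × (1 − 0.377822) = 0.466634.
Expected differing sites = pL ≈ 0.466634 × 1821 = 849.740514 ≈ 850.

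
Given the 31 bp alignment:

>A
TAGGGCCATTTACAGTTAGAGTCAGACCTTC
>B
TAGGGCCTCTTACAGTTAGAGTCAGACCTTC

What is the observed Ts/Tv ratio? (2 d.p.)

Transitions are A↔G and C↔T; transversions are all other mismatches.
Transitions: 1. Transversions: 1.
R = 1/1 = 1.00.

1.00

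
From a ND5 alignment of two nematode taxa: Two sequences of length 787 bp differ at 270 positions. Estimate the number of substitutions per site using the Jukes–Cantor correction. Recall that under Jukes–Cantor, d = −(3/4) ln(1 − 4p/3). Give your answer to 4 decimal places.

p = 270/787 ≈ 0.343075.
d = −(3/4) ln(1 − 4p/3) = −0.75 ln(1 − 0.457433) = −0.75 ln(0.542567)
  = −0.75 × (-0.611444) = 0.458583 substitutions/site.

0.4586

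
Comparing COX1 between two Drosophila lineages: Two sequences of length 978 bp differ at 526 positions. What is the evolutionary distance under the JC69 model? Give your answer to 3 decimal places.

0.947

p = 526/978 ≈ 0.537832.
d = −(3/4) ln(1 − 4p/3) = −0.75 ln(1 − 0.717109) = −0.75 ln(0.282891)
  = −0.75 × (-1.262694) = 0.947021 substitutions/site.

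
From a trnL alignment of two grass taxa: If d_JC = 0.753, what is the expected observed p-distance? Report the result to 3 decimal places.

0.475

p = (3/4)(1 − e^(−4d/3)) = 0.75 × (1 − e^(-1.004)) = 0.75 × (1 − 0.366411) = 0.475192.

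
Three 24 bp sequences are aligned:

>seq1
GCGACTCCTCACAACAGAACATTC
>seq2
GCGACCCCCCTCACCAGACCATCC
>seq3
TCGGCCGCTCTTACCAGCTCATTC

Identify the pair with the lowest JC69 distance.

seq1 and seq2

seq1–seq2: 6/24 differ, p = 0.250, d = 0.304.
seq1–seq3: 9/24 differ, p = 0.375, d = 0.520.
seq2–seq3: 8/24 differ, p = 0.333, d = 0.441.
The smallest distance is between seq1 and seq2.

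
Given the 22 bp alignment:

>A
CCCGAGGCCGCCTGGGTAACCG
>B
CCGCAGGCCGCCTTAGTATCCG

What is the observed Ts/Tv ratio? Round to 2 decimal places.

Transitions are A↔G and C↔T; transversions are all other mismatches.
Transitions: 1. Transversions: 4.
R = 1/4 = 0.25.

0.25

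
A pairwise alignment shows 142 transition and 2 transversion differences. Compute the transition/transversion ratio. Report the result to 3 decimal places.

71.000

R = 142/2 = 71.000.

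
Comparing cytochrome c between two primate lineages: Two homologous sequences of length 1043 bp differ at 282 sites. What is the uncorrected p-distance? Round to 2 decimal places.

0.27

p = 282/1043 = 0.270373… ≈ 0.27 (to 2 d.p.).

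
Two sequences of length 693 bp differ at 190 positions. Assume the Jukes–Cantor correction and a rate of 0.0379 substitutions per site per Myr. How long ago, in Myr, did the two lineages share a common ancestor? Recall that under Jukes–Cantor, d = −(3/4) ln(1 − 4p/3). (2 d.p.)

4.50

p = 190/693 ≈ 0.27417.
d = −(3/4) ln(1 − 4p/3) = −0.75 ln(1 − 0.36556) = −0.75 ln(0.63444)
  = −0.75 × (-0.455013) = 0.341260 substitutions/site.
Under a molecular clock d = 2μt, so t = d/(2μ) = 0.341260 / (2 × 0.0379) = 4.50 Myr.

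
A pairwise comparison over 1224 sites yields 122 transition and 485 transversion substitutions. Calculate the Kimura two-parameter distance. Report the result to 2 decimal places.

0.85

P = 122/1224 ≈ 0.099673 and Q = 485/1224 ≈ 0.396242.
Under the Kimura two-parameter model, d = −½ ln(1 − 2P − Q) − ¼ ln(1 − 2Q).
1 − 2P − Q = 0.404412, giving −½ ln(0.404412) = 0.452661.
1 − 2Q = 0.207516, giving −¼ ln(0.207516) = 0.393137.
d = 0.452661 + 0.393137 = 0.845798.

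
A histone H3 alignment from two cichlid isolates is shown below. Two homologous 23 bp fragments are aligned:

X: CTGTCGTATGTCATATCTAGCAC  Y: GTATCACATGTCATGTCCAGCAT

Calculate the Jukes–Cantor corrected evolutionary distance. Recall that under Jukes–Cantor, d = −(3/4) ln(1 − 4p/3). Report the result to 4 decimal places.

0.3904

The sequences differ at 7 of 23 sites (1, 3, 6, 7, 15, 18, 23), so p = 7/23 ≈ 0.304348.
d = −(3/4) ln(1 − 4p/3) = −0.75 ln(1 − 0.405797) = −0.75 ln(0.594203)
  = −0.75 × (-0.520534) = 0.390401 substitutions/site.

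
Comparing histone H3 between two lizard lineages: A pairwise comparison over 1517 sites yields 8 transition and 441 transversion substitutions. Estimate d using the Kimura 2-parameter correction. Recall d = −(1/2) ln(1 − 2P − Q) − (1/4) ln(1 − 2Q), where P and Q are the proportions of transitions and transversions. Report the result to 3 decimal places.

P = 8/1517 ≈ 0.005274 and Q = 441/1517 ≈ 0.290705.
Under the Kimura two-parameter model, d = −½ ln(1 − 2P − Q) − ¼ ln(1 − 2Q).
1 − 2P − Q = 0.698747, giving −½ ln(0.698747) = 0.179233.
1 − 2Q = 0.41859, giving −¼ ln(0.41859) = 0.217716.
d = 0.179233 + 0.217716 = 0.396949.

0.397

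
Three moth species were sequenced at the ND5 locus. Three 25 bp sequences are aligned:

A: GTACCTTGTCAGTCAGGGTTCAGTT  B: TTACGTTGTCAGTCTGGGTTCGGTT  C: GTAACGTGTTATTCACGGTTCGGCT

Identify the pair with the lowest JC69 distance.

A–B: 4/25 differ, p = 0.160, d = 0.180.
A–C: 7/25 differ, p = 0.280, d = 0.351.
B–C: 9/25 differ, p = 0.360, d = 0.490.
The smallest distance is between A and B.

A and B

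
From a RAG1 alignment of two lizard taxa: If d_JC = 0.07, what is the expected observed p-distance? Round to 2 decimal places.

p = (3/4)(1 − e^(−4d/3)) = 0.75 × (1 − e^(-0.093333)) = 0.75 × (1 − 0.910890) = 0.066833.

0.07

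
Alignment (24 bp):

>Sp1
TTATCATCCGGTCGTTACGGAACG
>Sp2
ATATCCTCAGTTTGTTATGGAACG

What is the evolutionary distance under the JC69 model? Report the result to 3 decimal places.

The sequences differ at 6 of 24 sites (1, 6, 9, 11, 13, 18), so p = 6/24 = 0.25.
d = −(3/4) ln(1 − 4p/3) = −0.75 ln(1 − 0.333333) = −0.75 ln(0.666667)
  = −0.75 × (-0.405465) = 0.304099 substitutions/site.

0.304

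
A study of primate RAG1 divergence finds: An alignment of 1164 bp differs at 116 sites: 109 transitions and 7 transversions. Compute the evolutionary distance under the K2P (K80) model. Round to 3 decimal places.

0.110

P = 109/1164 ≈ 0.093643 and Q = 7/1164 ≈ 0.006014.
Under the Kimura two-parameter model, d = −½ ln(1 − 2P − Q) − ¼ ln(1 − 2Q).
1 − 2P − Q = 0.8067, giving −½ ln(0.8067) = 0.107402.
1 − 2Q = 0.987972, giving −¼ ln(0.987972) = 0.003025.
d = 0.107402 + 0.003025 = 0.110427.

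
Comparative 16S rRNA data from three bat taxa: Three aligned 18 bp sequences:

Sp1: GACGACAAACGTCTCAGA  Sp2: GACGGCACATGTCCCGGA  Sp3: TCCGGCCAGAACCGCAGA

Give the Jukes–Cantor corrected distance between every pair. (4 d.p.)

Sp1–Sp2: 5/18 sites differ → p ≈ 0.277778, d = −0.75 ln(1 − 0.370371) = 0.346968 ≈ 0.3470.
Sp1–Sp3: 9/18 sites differ → p = 0.5, d = −0.75 ln(1 − 0.666667) = 0.823960 ≈ 0.8240.
Sp2–Sp3: 10/18 sites differ → p ≈ 0.555556, d = −0.75 ln(1 − 0.740741) = 1.012446 ≈ 1.0124.

d(Sp1,Sp2) = 0.3470, d(Sp1,Sp3) = 0.8240, d(Sp2,Sp3) = 1.0124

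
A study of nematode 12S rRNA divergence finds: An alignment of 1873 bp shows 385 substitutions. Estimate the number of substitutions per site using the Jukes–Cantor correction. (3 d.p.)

p = 385/1873 ≈ 0.205553.
d = −(3/4) ln(1 − 4p/3) = −0.75 ln(1 − 0.274071) = −0.75 ln(0.725929)
  = −0.75 × (-0.320303) = 0.240227 substitutions/site.

0.240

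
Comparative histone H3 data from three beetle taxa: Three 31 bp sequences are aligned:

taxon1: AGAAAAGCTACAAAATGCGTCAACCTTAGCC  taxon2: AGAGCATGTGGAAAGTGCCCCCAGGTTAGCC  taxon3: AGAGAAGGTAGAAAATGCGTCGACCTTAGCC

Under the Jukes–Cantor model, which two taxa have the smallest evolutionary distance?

taxon1–taxon2: 12/31 differ, p = 0.387, d = 0.544.
taxon1–taxon3: 4/31 differ, p = 0.129, d = 0.142.
taxon2–taxon3: 9/31 differ, p = 0.290, d = 0.367.
The smallest distance is between taxon1 and taxon3.

taxon1 and taxon3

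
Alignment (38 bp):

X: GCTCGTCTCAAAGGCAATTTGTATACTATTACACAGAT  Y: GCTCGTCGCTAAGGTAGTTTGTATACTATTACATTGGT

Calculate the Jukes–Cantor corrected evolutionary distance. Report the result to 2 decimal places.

The sequences differ at 7 of 38 sites (8, 10, 15, 17, 34, 35, 37), so p = 7/38 ≈ 0.184211.
d = −(3/4) ln(1 − 4p/3) = −0.75 ln(1 − 0.245615) = −0.75 ln(0.754385)
  = −0.75 × (-0.281852) = 0.211389 substitutions/site.

0.21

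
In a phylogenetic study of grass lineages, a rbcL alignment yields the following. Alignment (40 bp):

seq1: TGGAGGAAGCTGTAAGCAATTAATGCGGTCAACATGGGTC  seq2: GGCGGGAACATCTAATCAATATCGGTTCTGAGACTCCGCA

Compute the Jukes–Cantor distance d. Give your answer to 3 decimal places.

0.991

The sequences differ at 22 of 40 sites, so p = 22/40 = 0.55.
d = −(3/4) ln(1 − 4p/3) = −0.75 ln(1 − 0.733333) = −0.75 ln(0.266667)
  = −0.75 × (-1.321755) = 0.991316 substitutions/site.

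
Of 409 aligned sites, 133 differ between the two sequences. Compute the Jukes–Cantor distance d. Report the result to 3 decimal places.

0.426

p = 133/409 ≈ 0.325183.
d = −(3/4) ln(1 − 4p/3) = −0.75 ln(1 − 0.433577) = −0.75 ln(0.566423)
  = −0.75 × (-0.568414) = 0.426311 substitutions/site.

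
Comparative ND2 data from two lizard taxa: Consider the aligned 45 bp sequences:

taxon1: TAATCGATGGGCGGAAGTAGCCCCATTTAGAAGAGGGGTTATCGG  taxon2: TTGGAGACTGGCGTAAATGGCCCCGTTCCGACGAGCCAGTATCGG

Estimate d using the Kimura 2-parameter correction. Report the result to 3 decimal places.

0.528

Of 45 sites, 7 differences are transitions and 10 are transversions, so P = 7/45 ≈ 0.155556 and Q = 10/45 ≈ 0.222222.
Under the Kimura two-parameter model, d = −½ ln(1 − 2P − Q) − ¼ ln(1 − 2Q).
1 − 2P − Q = 0.466666, giving −½ ln(0.466666) = 0.381071.
1 − 2Q = 0.555556, giving −¼ ln(0.555556) = 0.146946.
d = 0.381071 + 0.146946 = 0.528017.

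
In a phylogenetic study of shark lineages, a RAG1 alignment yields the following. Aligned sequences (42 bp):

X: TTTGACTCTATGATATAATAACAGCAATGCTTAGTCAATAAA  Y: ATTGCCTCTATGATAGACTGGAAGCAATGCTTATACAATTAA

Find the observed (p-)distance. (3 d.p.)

0.238

The sequences differ at 10 of 42 positions (sites 1, 5, 16, 18, 20, 21, 22, 34, 35, 40).
p = 10/42 = 0.238095… ≈ 0.238 (to 3 d.p.).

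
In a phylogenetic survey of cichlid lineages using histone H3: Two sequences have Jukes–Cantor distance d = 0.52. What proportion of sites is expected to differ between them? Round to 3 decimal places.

0.375

p = (3/4)(1 − e^(−4d/3)) = 0.75 × (1 − e^(-0.693333)) = 0.75 × (1 − 0.499907) = 0.375070.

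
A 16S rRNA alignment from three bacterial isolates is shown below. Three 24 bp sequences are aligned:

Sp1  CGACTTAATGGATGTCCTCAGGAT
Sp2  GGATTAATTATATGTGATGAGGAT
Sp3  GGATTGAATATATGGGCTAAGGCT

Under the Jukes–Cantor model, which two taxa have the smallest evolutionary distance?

Sp1–Sp2: 9/24 differ, p = 0.375, d = 0.520.
Sp1–Sp3: 9/24 differ, p = 0.375, d = 0.520.
Sp2–Sp3: 6/24 differ, p = 0.250, d = 0.304.
The smallest distance is between Sp2 and Sp3.

Sp2 and Sp3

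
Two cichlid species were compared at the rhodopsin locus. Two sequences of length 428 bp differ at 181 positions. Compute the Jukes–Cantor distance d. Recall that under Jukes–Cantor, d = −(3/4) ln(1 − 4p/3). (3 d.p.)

p = 181/428 ≈ 0.422897.
d = −(3/4) ln(1 − 4p/3) = −0.75 ln(1 − 0.563863) = −0.75 ln(0.436137)
  = −0.75 × (-0.829799) = 0.622349 substitutions/site.

0.622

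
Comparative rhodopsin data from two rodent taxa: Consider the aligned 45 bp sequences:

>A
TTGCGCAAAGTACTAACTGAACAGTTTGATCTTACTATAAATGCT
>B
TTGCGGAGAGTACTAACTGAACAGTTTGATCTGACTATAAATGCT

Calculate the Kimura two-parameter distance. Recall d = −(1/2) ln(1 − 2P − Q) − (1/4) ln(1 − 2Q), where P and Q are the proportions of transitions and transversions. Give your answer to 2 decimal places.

Of 45 sites, 1 differences are transitions and 2 are transversions, so P = 1/45 ≈ 0.022222 and Q = 2/45 ≈ 0.044444.
Under the Kimura two-parameter model, d = −½ ln(1 − 2P − Q) − ¼ ln(1 − 2Q).
1 − 2P − Q = 0.911112, giving −½ ln(0.911112) = 0.046545.
1 − 2Q = 0.911112, giving −¼ ln(0.911112) = 0.023272.
d = 0.046545 + 0.023272 = 0.069817.

0.07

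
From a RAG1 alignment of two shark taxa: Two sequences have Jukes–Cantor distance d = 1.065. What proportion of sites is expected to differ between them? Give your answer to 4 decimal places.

p = (3/4)(1 − e^(−4d/3)) = 0.75 × (1 − e^(-1.42)) = 0.75 × (1 − 0.241714) = 0.568715.

0.5687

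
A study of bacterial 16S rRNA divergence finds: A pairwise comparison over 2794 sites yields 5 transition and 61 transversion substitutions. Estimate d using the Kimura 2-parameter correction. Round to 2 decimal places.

0.02

P = 5/2794 ≈ 0.00179 and Q = 61/2794 ≈ 0.021832.
Under the Kimura two-parameter model, d = −½ ln(1 − 2P − Q) − ¼ ln(1 − 2Q).
1 − 2P − Q = 0.974588, giving −½ ln(0.974588) = 0.012870.
1 − 2Q = 0.956336, giving −¼ ln(0.956336) = 0.011161.
d = 0.012870 + 0.011161 = 0.024031.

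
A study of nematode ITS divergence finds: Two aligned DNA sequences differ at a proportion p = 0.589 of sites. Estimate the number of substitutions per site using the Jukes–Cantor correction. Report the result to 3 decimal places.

1.154

d = −(3/4) ln(1 − 4p/3) = −0.75 ln(1 − 0.785333) = −0.75 ln(0.214667)
  = −0.75 × (-1.538667) = 1.154000 substitutions/site.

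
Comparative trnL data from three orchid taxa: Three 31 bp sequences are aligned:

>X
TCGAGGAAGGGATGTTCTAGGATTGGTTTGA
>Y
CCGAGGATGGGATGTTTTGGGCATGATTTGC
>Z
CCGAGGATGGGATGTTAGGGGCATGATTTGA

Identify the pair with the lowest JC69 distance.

Y and Z

X–Y: 8/31 differ, p = 0.258, d = 0.316.
X–Z: 8/31 differ, p = 0.258, d = 0.316.
Y–Z: 3/31 differ, p = 0.097, d = 0.104.
The smallest distance is between Y and Z.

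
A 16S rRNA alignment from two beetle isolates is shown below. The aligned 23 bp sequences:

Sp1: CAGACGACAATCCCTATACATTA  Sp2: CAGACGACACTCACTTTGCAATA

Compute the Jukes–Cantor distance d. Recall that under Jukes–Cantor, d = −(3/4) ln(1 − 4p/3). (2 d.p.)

The sequences differ at 5 of 23 sites (10, 13, 16, 18, 21), so p = 5/23 ≈ 0.217391.
d = −(3/4) ln(1 − 4p/3) = −0.75 ln(1 − 0.289855) = −0.75 ln(0.710145)
  = −0.75 × (-0.342286) = 0.256715 substitutions/site.

0.26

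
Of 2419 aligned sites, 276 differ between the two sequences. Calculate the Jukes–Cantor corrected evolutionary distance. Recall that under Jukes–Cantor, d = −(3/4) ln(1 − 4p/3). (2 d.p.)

p = 276/2419 ≈ 0.114097.
d = −(3/4) ln(1 − 4p/3) = −0.75 ln(1 − 0.152129) = −0.75 ln(0.847871)
  = −0.75 × (-0.165027) = 0.123770 substitutions/site.

0.12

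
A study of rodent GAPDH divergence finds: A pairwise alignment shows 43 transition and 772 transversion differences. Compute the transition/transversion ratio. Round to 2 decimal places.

0.06

R = 43/772 = 0.055699… ≈ 0.06 (to 2 d.p.).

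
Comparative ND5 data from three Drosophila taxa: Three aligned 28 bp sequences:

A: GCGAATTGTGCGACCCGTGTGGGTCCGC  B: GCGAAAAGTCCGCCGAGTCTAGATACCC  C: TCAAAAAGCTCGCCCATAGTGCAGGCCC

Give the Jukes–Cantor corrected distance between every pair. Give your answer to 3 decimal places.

A–B: 11/28 sites differ → p ≈ 0.392857, d = −0.75 ln(1 − 0.523809) = 0.556452 ≈ 0.556.
A–C: 15/28 sites differ → p ≈ 0.535714, d = −0.75 ln(1 − 0.714285) = 0.939570 ≈ 0.940.
B–C: 12/28 sites differ → p ≈ 0.428571, d = −0.75 ln(1 − 0.571428) = 0.635472 ≈ 0.635.

d(A,B) = 0.556, d(A,C) = 0.940, d(B,C) = 0.635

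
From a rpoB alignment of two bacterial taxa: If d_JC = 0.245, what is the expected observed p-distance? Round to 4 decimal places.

p = (3/4)(1 − e^(−4d/3)) = 0.75 × (1 − e^(-0.326667)) = 0.75 × (1 − 0.721324) = 0.209007.

0.2090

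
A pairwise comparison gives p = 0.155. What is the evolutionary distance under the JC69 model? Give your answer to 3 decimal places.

0.174

d = −(3/4) ln(1 − 4p/3) = −0.75 ln(1 − 0.206667) = −0.75 ln(0.793333)
  = −0.75 × (-0.231512) = 0.173634 substitutions/site.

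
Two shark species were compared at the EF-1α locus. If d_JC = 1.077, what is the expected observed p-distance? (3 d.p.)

0.572

p = (3/4)(1 − e^(−4d/3)) = 0.75 × (1 − e^(-1.436)) = 0.75 × (1 − 0.237877) = 0.571592.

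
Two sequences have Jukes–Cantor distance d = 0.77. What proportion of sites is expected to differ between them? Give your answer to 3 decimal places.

p = (3/4)(1 − e^(−4d/3)) = 0.75 × (1 − e^(-1.026667)) = 0.75 × (1 − 0.358199) = 0.481351.

0.481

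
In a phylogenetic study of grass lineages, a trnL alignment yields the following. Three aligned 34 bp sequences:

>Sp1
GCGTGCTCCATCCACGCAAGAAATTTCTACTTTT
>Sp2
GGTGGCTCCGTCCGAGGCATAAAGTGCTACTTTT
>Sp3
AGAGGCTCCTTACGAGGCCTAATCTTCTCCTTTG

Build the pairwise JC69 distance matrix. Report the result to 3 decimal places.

d(Sp1,Sp2) = 0.423, d(Sp1,Sp3) = 0.741, d(Sp2,Sp3) = 0.373

Sp1–Sp2: 11/34 sites differ → p ≈ 0.323529, d = −0.75 ln(1 − 0.431372) = 0.423397 ≈ 0.423.
Sp1–Sp3: 16/34 sites differ → p ≈ 0.470588, d = −0.75 ln(1 − 0.627451) = 0.740540 ≈ 0.741.
Sp2–Sp3: 10/34 sites differ → p ≈ 0.294118, d = −0.75 ln(1 − 0.392157) = 0.373379 ≈ 0.373.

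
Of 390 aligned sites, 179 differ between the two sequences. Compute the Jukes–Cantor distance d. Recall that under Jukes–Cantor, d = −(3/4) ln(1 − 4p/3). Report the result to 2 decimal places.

0.71

p = 179/390 ≈ 0.458974.
d = −(3/4) ln(1 − 4p/3) = −0.75 ln(1 − 0.611965) = −0.75 ln(0.388035)
  = −0.75 × (-0.946660) = 0.709995 substitutions/site.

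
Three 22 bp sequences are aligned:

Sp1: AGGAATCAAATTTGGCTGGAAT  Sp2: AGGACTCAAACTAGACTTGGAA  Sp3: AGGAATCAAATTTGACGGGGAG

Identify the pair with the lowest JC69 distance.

Sp1–Sp2: 7/22 differ, p = 0.318, d = 0.414.
Sp1–Sp3: 4/22 differ, p = 0.182, d = 0.208.
Sp2–Sp3: 6/22 differ, p = 0.273, d = 0.339.
The smallest distance is between Sp1 and Sp3.

Sp1 and Sp3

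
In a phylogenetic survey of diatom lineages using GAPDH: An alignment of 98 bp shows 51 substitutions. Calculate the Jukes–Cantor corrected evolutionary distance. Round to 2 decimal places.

p = 51/98 ≈ 0.520408.
d = −(3/4) ln(1 − 4p/3) = −0.75 ln(1 − 0.693877) = −0.75 ln(0.306123)
  = −0.75 × (-1.183768) = 0.887826 substitutions/site.

0.89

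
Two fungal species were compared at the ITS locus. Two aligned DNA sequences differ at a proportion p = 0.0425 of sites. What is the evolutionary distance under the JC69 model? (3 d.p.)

0.044

d = −(3/4) ln(1 − 4p/3) = −0.75 ln(1 − 0.056667) = −0.75 ln(0.943333)
  = −0.75 × (-0.058336) = 0.043752 substitutions/site.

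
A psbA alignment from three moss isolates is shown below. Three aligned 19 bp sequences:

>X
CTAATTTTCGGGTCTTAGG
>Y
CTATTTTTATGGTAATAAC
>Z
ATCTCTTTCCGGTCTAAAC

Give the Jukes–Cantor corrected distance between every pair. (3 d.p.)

X–Y: 7/19 sites differ → p ≈ 0.368421, d = −0.75 ln(1 − 0.491228) = 0.506816 ≈ 0.507.
X–Z: 8/19 sites differ → p ≈ 0.421053, d = −0.75 ln(1 − 0.561404) = 0.618132 ≈ 0.618.
Y–Z: 8/19 sites differ → p ≈ 0.421053, d = −0.75 ln(1 − 0.561404) = 0.618132 ≈ 0.618.

d(X,Y) = 0.507, d(X,Z) = 0.618, d(Y,Z) = 0.618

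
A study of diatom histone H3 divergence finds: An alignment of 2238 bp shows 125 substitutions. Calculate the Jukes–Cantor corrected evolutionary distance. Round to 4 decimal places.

0.0580

p = 125/2238 ≈ 0.055853.
d = −(3/4) ln(1 − 4p/3) = −0.75 ln(1 − 0.074471) = −0.75 ln(0.925529)
  = −0.75 × (-0.077390) = 0.058043 substitutions/site.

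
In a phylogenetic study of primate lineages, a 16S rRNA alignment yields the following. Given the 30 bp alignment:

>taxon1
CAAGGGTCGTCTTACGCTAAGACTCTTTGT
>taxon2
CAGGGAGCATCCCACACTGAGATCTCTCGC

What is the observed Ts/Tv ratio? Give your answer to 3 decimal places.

Transitions are A↔G and C↔T; transversions are all other mismatches.
Transitions: 13. Transversions: 1.
R = 13/1 = 13.000.

13.000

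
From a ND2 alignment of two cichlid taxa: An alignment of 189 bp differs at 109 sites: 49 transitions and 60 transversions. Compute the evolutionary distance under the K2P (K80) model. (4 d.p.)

1.1558

P = 49/189 ≈ 0.259259 and Q = 60/189 ≈ 0.31746.
Under the Kimura two-parameter model, d = −½ ln(1 − 2P − Q) − ¼ ln(1 − 2Q).
1 − 2P − Q = 0.164022, giving −½ ln(0.164022) = 0.903877.
1 − 2Q = 0.36508, giving −¼ ln(0.36508) = 0.251910.
d = 0.903877 + 0.251910 = 1.155787.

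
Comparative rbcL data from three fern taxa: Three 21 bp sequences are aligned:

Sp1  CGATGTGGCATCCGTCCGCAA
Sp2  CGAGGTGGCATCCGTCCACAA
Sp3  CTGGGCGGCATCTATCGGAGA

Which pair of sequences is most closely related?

Sp1 and Sp2

Sp1–Sp2: 2/21 differ, p = 0.095, d = 0.102.
Sp1–Sp3: 9/21 differ, p = 0.429, d = 0.635.
Sp2–Sp3: 9/21 differ, p = 0.429, d = 0.635.
The smallest distance is between Sp1 and Sp2.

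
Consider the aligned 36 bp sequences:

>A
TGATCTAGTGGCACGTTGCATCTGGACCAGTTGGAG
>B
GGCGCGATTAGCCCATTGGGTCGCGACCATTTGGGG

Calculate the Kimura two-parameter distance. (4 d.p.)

0.5493

Of 36 sites, 4 differences are transitions and 10 are transversions, so P = 4/36 ≈ 0.111111 and Q = 10/36 ≈ 0.277778.
Under the Kimura two-parameter model, d = −½ ln(1 − 2P − Q) − ¼ ln(1 − 2Q).
1 − 2P − Q = 0.5, giving −½ ln(0.5) = 0.346574.
1 − 2Q = 0.444444, giving −¼ ln(0.444444) = 0.202733.
d = 0.346574 + 0.202733 = 0.549307.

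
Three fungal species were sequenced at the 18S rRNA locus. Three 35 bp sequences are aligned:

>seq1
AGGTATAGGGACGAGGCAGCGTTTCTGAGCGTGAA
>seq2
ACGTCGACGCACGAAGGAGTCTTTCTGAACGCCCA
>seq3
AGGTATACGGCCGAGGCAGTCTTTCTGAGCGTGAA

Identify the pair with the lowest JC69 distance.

seq1 and seq3

seq1–seq2: 13/35 differ, p = 0.371, d = 0.513.
seq1–seq3: 4/35 differ, p = 0.114, d = 0.124.
seq2–seq3: 11/35 differ, p = 0.314, d = 0.407.
The smallest distance is between seq1 and seq3.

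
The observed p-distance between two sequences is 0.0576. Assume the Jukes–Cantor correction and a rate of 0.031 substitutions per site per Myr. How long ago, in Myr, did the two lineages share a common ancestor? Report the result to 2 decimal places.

d = −(3/4) ln(1 − 4p/3) = −0.75 ln(1 − 0.0768) = −0.75 ln(0.9232)
  = −0.75 × (-0.079909) = 0.059932 substitutions/site.
Under a molecular clock d = 2μt, so t = d/(2μ) = 0.059932 / (2 × 0.031) = 0.97 Myr.

0.97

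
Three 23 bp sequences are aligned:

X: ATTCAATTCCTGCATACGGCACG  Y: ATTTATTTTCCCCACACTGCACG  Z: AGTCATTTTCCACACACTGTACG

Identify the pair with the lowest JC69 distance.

Y and Z

X–Y: 7/23 differ, p = 0.304, d = 0.390.
X–Z: 8/23 differ, p = 0.348, d = 0.467.
Y–Z: 4/23 differ, p = 0.174, d = 0.198.
The smallest distance is between Y and Z.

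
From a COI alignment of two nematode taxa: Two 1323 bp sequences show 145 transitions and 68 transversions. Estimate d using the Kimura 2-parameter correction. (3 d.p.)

P = 145/1323 ≈ 0.109599 and Q = 68/1323 ≈ 0.051398.
Under the Kimura two-parameter model, d = −½ ln(1 − 2P − Q) − ¼ ln(1 − 2Q).
1 − 2P − Q = 0.729404, giving −½ ln(0.729404) = 0.157764.
1 − 2Q = 0.897204, giving −¼ ln(0.897204) = 0.027118.
d = 0.157764 + 0.027118 = 0.184882.

0.185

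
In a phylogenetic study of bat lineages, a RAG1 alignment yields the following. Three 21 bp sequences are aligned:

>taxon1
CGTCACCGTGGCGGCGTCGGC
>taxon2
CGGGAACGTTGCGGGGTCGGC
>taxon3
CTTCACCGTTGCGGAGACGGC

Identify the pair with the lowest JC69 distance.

taxon1–taxon2: 5/21 differ, p = 0.238, d = 0.286.
taxon1–taxon3: 4/21 differ, p = 0.190, d = 0.220.
taxon2–taxon3: 6/21 differ, p = 0.286, d = 0.360.
The smallest distance is between taxon1 and taxon3.

taxon1 and taxon3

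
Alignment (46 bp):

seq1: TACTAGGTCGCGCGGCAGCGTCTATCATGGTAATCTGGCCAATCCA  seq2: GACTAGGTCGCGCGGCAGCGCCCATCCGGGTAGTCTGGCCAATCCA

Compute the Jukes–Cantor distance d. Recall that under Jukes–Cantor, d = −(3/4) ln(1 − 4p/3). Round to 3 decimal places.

The sequences differ at 6 of 46 sites (1, 21, 23, 27, 28, 33), so p = 6/46 ≈ 0.130435.
d = −(3/4) ln(1 − 4p/3) = −0.75 ln(1 − 0.173913) = −0.75 ln(0.826087)
  = −0.75 × (-0.191055) = 0.143291 substitutions/site.

0.143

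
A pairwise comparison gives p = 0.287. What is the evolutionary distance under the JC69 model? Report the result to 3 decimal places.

0.362

d = −(3/4) ln(1 − 4p/3) = −0.75 ln(1 − 0.382667) = −0.75 ln(0.617333)
  = −0.75 × (-0.482347) = 0.361760 substitutions/site.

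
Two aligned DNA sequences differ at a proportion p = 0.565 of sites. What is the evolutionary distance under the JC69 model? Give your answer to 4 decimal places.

d = −(3/4) ln(1 − 4p/3) = −0.75 ln(1 − 0.753333) = −0.75 ln(0.246667)
  = −0.75 × (-1.399716) = 1.049787 substitutions/site.

1.0498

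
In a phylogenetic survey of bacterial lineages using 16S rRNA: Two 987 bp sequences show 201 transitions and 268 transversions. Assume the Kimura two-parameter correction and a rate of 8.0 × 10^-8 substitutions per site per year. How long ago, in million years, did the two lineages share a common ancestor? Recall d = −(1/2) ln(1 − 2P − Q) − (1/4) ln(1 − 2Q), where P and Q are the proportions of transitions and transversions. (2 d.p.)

P = 201/987 ≈ 0.203647 and Q = 268/987 ≈ 0.27153.
Under the Kimura two-parameter model, d = −½ ln(1 − 2P − Q) − ¼ ln(1 − 2Q).
1 − 2P − Q = 0.321176, giving −½ ln(0.321176) = 0.567883.
1 − 2Q = 0.45694, giving −¼ ln(0.45694) = 0.195801.
d = 0.567883 + 0.195801 = 0.763684.
Under a molecular clock d = 2μt, so t = d/(2μ) = 0.763684 / (2 × 8.0 × 10^-8) = 4.77 million years.

4.77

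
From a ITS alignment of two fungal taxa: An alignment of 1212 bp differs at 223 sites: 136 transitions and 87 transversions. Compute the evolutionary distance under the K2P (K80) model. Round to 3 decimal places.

0.214

P = 136/1212 ≈ 0.112211 and Q = 87/1212 ≈ 0.071782.
Under the Kimura two-parameter model, d = −½ ln(1 − 2P − Q) − ¼ ln(1 − 2Q).
1 − 2P − Q = 0.703796, giving −½ ln(0.703796) = 0.175633.
1 − 2Q = 0.856436, giving −¼ ln(0.856436) = 0.038744.
d = 0.175633 + 0.038744 = 0.214377.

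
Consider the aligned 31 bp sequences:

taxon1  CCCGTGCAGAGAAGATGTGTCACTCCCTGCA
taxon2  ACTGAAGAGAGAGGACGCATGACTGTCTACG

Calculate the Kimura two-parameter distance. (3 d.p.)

0.775

Of 31 sites, 9 differences are transitions and 5 are transversions, so P = 9/31 ≈ 0.290323 and Q = 5/31 ≈ 0.16129.
Under the Kimura two-parameter model, d = −½ ln(1 − 2P − Q) − ¼ ln(1 − 2Q).
1 − 2P − Q = 0.258064, giving −½ ln(0.258064) = 0.677274.
1 − 2Q = 0.67742, giving −¼ ln(0.67742) = 0.097366.
d = 0.677274 + 0.097366 = 0.774640.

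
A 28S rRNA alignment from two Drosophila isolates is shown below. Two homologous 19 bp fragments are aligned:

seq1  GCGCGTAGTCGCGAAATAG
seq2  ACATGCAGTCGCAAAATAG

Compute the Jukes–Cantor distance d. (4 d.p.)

0.3241

The sequences differ at 5 of 19 sites (1, 3, 4, 6, 13), so p = 5/19 ≈ 0.263158.
d = −(3/4) ln(1 − 4p/3) = −0.75 ln(1 − 0.350877) = −0.75 ln(0.649123)
  = −0.75 × (-0.432133) = 0.324100 substitutions/site.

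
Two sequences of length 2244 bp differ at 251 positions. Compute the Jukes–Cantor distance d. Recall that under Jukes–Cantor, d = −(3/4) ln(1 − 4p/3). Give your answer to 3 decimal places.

p = 251/2244 ≈ 0.111854.
d = −(3/4) ln(1 − 4p/3) = −0.75 ln(1 − 0.149139) = −0.75 ln(0.850861)
  = −0.75 × (-0.161507) = 0.121130 substitutions/site.

0.121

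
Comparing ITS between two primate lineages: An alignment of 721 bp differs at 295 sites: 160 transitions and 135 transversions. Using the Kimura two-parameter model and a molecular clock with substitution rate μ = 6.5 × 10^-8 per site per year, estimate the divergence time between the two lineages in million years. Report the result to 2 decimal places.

P = 160/721 ≈ 0.221914 and Q = 135/721 ≈ 0.18724.
Under the Kimura two-parameter model, d = −½ ln(1 − 2P − Q) − ¼ ln(1 − 2Q).
1 − 2P − Q = 0.368932, giving −½ ln(0.368932) = 0.498571.
1 − 2Q = 0.62552, giving −¼ ln(0.62552) = 0.117293.
d = 0.498571 + 0.117293 = 0.615864.
Under a molecular clock d = 2μt, so t = d/(2μ) = 0.615864 / (2 × 6.5 × 10^-8) = 4.74 million years.

4.74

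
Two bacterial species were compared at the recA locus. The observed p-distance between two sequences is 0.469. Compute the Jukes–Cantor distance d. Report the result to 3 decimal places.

d = −(3/4) ln(1 − 4p/3) = −0.75 ln(1 − 0.625333) = −0.75 ln(0.374667)
  = −0.75 × (-0.981718) = 0.736289 substitutions/site.

0.736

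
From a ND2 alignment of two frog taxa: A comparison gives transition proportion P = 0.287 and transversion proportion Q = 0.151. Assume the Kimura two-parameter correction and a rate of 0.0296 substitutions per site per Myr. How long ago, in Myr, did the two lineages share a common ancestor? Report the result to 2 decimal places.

12.42

Under the Kimura two-parameter model, d = −½ ln(1 − 2P − Q) − ¼ ln(1 − 2Q).
1 − 2P − Q = 0.275, giving −½ ln(0.275) = 0.645492.
1 − 2Q = 0.698, giving −¼ ln(0.698) = 0.089884.
d = 0.645492 + 0.089884 = 0.735376.
Under a molecular clock d = 2μt, so t = d/(2μ) = 0.735376 / (2 × 0.0296) = 12.42 Myr.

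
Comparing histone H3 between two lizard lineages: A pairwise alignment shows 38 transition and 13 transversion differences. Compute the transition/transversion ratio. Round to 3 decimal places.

2.923

R = 38/13 = 2.923076… ≈ 2.923 (to 3 d.p.).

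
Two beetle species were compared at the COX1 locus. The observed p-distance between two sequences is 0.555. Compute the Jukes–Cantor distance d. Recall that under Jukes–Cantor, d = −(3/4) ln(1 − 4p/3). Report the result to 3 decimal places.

1.010

d = −(3/4) ln(1 − 4p/3) = −0.75 ln(1 − 0.74) = −0.75 ln(0.26)
  = −0.75 × (-1.347074) = 1.010306 substitutions/site.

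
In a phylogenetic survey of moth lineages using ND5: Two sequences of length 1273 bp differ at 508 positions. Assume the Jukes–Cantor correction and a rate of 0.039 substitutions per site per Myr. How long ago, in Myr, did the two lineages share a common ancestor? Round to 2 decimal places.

p = 508/1273 ≈ 0.399057.
d = −(3/4) ln(1 − 4p/3) = −0.75 ln(1 − 0.532076) = −0.75 ln(0.467924)
  = −0.75 × (-0.759449) = 0.569587 substitutions/site.
Under a molecular clock d = 2μt, so t = d/(2μ) = 0.569587 / (2 × 0.039) = 7.30 Myr.

7.30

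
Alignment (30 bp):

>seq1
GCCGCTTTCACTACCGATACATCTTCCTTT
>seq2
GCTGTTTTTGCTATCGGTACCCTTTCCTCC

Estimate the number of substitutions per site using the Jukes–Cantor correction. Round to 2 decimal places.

The sequences differ at 11 of 30 sites, so p = 11/30 ≈ 0.366667.
d = −(3/4) ln(1 − 4p/3) = −0.75 ln(1 − 0.488889) = −0.75 ln(0.511111)
  = −0.75 × (-0.671168) = 0.503376 substitutions/site.

0.50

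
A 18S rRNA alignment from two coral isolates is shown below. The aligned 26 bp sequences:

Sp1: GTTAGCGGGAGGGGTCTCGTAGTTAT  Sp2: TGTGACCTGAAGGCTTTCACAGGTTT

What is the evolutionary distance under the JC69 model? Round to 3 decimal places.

0.824

The sequences differ at 13 of 26 sites, so p = 13/26 = 0.5.
d = −(3/4) ln(1 − 4p/3) = −0.75 ln(1 − 0.666667) = −0.75 ln(0.333333)
  = −0.75 × (-1.098613) = 0.823960 substitutions/site.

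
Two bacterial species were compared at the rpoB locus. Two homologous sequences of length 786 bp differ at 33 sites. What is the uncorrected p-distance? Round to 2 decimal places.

p = 33/786 = 0.041984… ≈ 0.04 (to 2 d.p.).

0.04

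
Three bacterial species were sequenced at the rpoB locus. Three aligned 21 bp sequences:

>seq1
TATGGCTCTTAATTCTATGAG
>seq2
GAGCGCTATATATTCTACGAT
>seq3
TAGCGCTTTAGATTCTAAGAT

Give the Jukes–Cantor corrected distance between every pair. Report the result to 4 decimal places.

d(seq1,seq2) = 0.5319, d(seq1,seq3) = 0.4408, d(seq2,seq3) = 0.2197

seq1–seq2: 8/21 sites differ → p ≈ 0.380952, d = −0.75 ln(1 − 0.507936) = 0.531860 ≈ 0.5319.
seq1–seq3: 7/21 sites differ → p ≈ 0.333333, d = −0.75 ln(1 − 0.444444) = 0.440839 ≈ 0.4408.
seq2–seq3: 4/21 sites differ → p ≈ 0.190476, d = −0.75 ln(1 − 0.253968) = 0.219740 ≈ 0.2197.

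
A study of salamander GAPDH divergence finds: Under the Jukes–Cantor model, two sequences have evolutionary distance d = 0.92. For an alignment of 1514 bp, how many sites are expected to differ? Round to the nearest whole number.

Invert JC69: p = (3/4)(1 − e^(−4d/3)) = 0.75 × (1 − e^(-1.226667)) = 0.75 × (1 − 0.293268) = 0.530049.
Expected differing sites = pL ≈ 0.530049 × 1514 = 802.494186 ≈ 802.

802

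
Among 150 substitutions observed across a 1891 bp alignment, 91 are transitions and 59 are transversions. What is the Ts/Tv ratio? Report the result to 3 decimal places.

R = 91/59 = 1.542372… ≈ 1.542 (to 3 d.p.).

1.542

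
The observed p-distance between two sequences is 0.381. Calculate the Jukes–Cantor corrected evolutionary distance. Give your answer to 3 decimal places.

0.532

d = −(3/4) ln(1 − 4p/3) = −0.75 ln(1 − 0.508) = −0.75 ln(0.492)
  = −0.75 × (-0.709277) = 0.531958 substitutions/site.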